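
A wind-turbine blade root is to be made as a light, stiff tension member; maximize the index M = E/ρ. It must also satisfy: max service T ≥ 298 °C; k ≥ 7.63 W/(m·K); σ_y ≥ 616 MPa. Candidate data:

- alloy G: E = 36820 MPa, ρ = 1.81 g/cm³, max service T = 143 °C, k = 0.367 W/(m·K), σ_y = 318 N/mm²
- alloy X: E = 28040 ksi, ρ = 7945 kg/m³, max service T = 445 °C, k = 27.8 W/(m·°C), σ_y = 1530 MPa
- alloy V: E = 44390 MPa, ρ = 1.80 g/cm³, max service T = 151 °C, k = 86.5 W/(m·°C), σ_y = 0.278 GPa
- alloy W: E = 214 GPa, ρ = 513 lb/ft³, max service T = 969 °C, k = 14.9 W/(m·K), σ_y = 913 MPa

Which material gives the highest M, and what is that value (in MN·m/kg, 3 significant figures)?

Screen on constraints: max service T ≥ 298 °C; k ≥ 7.63 W/(m·K); σ_y ≥ 616 MPa. Survivors: alloy X, alloy W.
Normalizing units and computing the index:
  alloy X: E = 193.3 GPa, ρ = 7945 kg/m³
  alloy W: E = 214.0 GPa, ρ = 8217 kg/m³
  alloy W: M = 26.0 MN·m/kg
  alloy X: M = 24.3 MN·m/kg
Highest index: alloy W.

alloy W, M = 26.0 MN·m/kg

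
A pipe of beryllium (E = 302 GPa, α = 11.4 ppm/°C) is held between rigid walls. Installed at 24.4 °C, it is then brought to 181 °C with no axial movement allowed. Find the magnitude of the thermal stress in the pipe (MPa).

ΔT = 156.6 K. Constrained thermal stress σ = E·α·ΔT = 302.0×10³ MPa × 11.4×10⁻⁶ × 156.6 = 539 MPa (compressive).

539 MPa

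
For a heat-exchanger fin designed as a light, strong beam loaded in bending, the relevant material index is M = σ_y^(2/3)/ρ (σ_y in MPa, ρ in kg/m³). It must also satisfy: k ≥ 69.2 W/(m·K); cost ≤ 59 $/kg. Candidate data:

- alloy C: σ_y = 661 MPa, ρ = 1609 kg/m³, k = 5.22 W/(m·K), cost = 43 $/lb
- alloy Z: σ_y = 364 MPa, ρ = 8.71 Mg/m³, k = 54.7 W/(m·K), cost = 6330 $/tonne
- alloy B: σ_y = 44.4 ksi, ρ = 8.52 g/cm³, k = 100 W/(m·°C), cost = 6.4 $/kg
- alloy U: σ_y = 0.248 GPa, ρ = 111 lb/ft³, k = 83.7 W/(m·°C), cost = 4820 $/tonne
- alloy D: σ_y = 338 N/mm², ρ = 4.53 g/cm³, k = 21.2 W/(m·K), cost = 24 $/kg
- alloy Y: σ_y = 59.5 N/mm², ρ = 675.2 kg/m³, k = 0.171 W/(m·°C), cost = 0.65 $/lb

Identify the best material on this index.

Screen on constraints: k ≥ 69.2 W/(m·K); cost ≤ 59 $/kg. Survivors: alloy B, alloy U.
After converting to SI:
  alloy B: σ_y = 306.1 MPa, ρ = 8520 kg/m³
  alloy U: σ_y = 248.0 MPa, ρ = 1778 kg/m³
  alloy U: M = 22.2×10⁻³
  alloy B: M = 5.33×10⁻³
The maximum is for alloy U.

alloy U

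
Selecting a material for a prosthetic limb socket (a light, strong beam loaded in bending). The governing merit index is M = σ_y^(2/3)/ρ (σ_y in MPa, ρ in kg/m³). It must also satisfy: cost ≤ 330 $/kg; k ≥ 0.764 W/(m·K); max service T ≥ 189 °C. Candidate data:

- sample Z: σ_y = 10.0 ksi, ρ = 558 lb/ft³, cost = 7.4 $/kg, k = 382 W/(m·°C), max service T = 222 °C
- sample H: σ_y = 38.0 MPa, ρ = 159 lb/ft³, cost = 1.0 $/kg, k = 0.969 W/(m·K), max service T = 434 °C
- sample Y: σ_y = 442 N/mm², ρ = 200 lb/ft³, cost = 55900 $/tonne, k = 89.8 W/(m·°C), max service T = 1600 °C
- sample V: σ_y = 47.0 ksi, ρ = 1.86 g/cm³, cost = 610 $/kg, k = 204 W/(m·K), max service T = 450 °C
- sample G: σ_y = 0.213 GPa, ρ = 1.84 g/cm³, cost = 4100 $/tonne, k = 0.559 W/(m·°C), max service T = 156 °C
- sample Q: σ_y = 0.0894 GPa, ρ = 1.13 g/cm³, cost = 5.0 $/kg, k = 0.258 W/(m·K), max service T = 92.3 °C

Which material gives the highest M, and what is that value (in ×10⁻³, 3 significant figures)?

Screen on constraints: cost ≤ 330 $/kg; k ≥ 0.764 W/(m·K); max service T ≥ 189 °C. Survivors: sample Z, sample H, sample Y.
In SI units:
  sample Z: σ_y = 68.95 MPa, ρ = 8938 kg/m³
  sample H: σ_y = 38.00 MPa, ρ = 2547 kg/m³
  sample Y: σ_y = 442.0 MPa, ρ = 3204 kg/m³
  sample Y: M = 18.1×10⁻³
  sample H: M = 4.44×10⁻³
  sample Z: M = 1.88×10⁻³
Sample Y ranks first.

sample Y, M = 18.1×10⁻³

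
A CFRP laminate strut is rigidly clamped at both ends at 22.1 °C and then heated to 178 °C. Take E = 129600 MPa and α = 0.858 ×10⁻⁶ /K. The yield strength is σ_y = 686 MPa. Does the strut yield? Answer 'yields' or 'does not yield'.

E = 129600 MPa = 129.6 GPa.
ΔT = 155.9 K. Constrained thermal stress σ = E·α·ΔT = 129.6×10³ MPa × 0.858×10⁻⁶ × 155.9 = 17.3 MPa (compressive).
Compare to σ_y = 686 MPa: σ < σ_y, so it does not yield.

does not yield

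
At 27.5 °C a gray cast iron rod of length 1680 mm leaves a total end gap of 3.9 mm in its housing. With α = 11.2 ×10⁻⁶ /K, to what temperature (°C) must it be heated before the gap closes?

α·L₀·ΔT = 3.9 mm ⇒ ΔT = 3.9 / (11.2×10⁻⁶ × 1680.0) = 207.3 K.
T = 27.5 + 207.3 = 234.8 °C.

235 °C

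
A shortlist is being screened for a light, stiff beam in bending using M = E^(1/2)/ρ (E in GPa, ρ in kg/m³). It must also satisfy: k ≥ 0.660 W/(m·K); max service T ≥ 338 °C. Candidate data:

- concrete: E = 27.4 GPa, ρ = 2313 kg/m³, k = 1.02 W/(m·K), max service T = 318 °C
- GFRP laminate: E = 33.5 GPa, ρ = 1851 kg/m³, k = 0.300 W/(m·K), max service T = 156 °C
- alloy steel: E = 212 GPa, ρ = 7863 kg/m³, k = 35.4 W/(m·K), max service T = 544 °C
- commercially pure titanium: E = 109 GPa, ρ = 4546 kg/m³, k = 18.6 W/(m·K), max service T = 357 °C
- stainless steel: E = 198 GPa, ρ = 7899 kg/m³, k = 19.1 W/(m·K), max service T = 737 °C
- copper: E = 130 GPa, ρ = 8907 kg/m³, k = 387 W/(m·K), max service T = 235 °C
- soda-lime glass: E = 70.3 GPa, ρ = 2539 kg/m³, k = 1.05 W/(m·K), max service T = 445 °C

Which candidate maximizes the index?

soda-lime glass

Screen on constraints: k ≥ 0.660 W/(m·K); max service T ≥ 338 °C. Survivors: alloy steel, commercially pure titanium, stainless steel, soda-lime glass.
Evaluate M for each candidate:
  soda-lime glass: M = 3.30×10⁻³
  commercially pure titanium: M = 2.30×10⁻³
  alloy steel: M = 1.85×10⁻³
  stainless steel: M = 1.78×10⁻³
Soda-lime glass ranks first.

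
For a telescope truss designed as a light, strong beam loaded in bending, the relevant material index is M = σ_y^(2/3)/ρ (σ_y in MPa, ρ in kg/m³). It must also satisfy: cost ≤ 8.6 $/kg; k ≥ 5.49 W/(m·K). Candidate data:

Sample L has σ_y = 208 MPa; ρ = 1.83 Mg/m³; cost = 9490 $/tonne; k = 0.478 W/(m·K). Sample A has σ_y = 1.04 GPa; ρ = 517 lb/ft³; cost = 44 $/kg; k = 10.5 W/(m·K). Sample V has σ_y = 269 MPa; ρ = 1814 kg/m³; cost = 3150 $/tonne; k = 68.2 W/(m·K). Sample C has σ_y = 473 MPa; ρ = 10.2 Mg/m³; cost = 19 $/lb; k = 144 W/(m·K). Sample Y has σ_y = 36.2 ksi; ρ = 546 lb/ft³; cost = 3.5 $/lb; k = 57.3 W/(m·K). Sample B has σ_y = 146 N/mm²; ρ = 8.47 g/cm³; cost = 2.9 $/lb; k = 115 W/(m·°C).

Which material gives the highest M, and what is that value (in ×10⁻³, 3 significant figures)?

sample V, M = 23.0×10⁻³

Screen on constraints: cost ≤ 8.6 $/kg; k ≥ 5.49 W/(m·K). Survivors: sample V, sample Y, sample B.
Convert each candidate to consistent units, then evaluate M:
  sample V: σ_y = 269.0 MPa, ρ = 1814 kg/m³
  sample Y: σ_y = 249.6 MPa, ρ = 8746 kg/m³
  sample B: σ_y = 146.0 MPa, ρ = 8470 kg/m³
  sample V: M = 23.0×10⁻³
  sample Y: M = 4.53×10⁻³
  sample B: M = 3.27×10⁻³
The maximum is for sample V.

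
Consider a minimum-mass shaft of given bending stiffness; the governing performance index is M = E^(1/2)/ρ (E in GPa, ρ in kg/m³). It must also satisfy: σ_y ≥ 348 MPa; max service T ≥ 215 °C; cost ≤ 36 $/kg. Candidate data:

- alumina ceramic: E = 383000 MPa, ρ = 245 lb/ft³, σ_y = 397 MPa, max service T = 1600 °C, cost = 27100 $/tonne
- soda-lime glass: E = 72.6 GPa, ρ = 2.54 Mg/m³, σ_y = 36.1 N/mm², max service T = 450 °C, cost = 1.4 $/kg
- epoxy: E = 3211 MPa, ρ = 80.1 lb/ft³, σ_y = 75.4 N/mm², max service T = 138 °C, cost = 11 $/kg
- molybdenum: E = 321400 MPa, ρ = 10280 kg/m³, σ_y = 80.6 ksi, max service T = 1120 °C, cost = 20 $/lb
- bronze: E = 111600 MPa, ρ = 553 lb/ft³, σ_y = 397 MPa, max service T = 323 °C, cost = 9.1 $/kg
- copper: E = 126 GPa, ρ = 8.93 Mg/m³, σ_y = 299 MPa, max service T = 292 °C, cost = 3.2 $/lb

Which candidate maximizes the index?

Screen on constraints: σ_y ≥ 348 MPa; max service T ≥ 215 °C; cost ≤ 36 $/kg. Survivors: alumina ceramic, bronze.
In SI units:
  alumina ceramic: E = 383.0 GPa, ρ = 3925 kg/m³
  bronze: E = 111.6 GPa, ρ = 8858 kg/m³
  alumina ceramic: M = 4.99×10⁻³
  bronze: M = 1.19×10⁻³
The maximum is for alumina ceramic.

alumina ceramic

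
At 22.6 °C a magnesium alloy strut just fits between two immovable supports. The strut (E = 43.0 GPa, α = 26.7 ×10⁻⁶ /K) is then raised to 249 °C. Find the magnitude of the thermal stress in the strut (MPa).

260 MPa

ΔT = 226.4 K. Constrained thermal stress σ = E·α·ΔT = 43.00×10³ MPa × 26.7×10⁻⁶ × 226.4 = 260 MPa (compressive).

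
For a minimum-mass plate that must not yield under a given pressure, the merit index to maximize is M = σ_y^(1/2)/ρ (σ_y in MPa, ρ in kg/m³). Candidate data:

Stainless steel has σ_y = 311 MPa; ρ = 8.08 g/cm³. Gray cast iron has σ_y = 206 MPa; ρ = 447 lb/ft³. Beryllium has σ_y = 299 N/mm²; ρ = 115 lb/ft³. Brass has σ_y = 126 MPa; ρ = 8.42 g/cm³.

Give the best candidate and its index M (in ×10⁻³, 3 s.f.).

In SI units:
  stainless steel: σ_y = 311.0 MPa, ρ = 8080 kg/m³
  gray cast iron: σ_y = 206.0 MPa, ρ = 7160 kg/m³
  beryllium: σ_y = 299.0 MPa, ρ = 1842 kg/m³
  brass: σ_y = 126.0 MPa, ρ = 8420 kg/m³
  beryllium: M = 9.39×10⁻³
  stainless steel: M = 2.18×10⁻³
  gray cast iron: M = 2.00×10⁻³
  brass: M = 1.33×10⁻³
Beryllium ranks first.

beryllium, M = 9.39×10⁻³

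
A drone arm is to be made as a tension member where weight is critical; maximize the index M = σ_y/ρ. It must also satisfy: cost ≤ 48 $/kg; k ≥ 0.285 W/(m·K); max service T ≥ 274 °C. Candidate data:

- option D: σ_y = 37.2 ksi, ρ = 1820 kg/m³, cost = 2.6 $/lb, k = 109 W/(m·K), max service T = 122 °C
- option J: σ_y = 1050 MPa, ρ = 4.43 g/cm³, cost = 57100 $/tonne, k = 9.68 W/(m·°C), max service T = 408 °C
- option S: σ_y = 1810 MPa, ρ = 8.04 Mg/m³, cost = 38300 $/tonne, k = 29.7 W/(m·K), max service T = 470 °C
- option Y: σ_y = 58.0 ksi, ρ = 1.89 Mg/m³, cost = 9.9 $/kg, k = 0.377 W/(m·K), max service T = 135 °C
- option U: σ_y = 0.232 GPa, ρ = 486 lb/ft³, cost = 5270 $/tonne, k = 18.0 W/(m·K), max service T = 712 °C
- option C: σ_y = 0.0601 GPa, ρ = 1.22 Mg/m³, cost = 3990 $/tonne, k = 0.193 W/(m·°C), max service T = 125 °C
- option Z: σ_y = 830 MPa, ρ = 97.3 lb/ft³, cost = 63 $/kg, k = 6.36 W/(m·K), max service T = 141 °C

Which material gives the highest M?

Screen on constraints: cost ≤ 48 $/kg; k ≥ 0.285 W/(m·K); max service T ≥ 274 °C. Survivors: option S, option U.
In SI units:
  option S: σ_y = 1810 MPa, ρ = 8040 kg/m³
  option U: σ_y = 232.0 MPa, ρ = 7785 kg/m³
  option S: M = 225 kN·m/kg
  option U: M = 29.8 kN·m/kg
Option S ranks first.

option S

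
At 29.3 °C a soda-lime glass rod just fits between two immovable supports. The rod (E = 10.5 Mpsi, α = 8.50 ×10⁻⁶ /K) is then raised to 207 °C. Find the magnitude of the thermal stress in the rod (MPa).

E = 10.5 Mpsi = 72.39 GPa.
ΔT = 177.7 K. Constrained thermal stress σ = E·α·ΔT = 72.39×10³ MPa × 8.50×10⁻⁶ × 177.7 = 109 MPa (compressive).

109 MPa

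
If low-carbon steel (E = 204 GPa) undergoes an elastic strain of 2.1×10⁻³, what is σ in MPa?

428 MPa

σ = E·ε = 204000 MPa × 2.1×10⁻³ = 428 MPa.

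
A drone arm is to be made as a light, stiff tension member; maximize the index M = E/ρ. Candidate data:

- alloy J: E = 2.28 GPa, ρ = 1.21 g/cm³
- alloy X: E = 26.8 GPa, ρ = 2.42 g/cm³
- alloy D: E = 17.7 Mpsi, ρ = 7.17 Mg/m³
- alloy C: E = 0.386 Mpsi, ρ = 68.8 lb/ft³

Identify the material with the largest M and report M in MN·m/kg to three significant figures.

Putting every candidate on a common basis:
  alloy J: E = 2.280 GPa, ρ = 1210 kg/m³
  alloy X: E = 26.80 GPa, ρ = 2420 kg/m³
  alloy D: E = 122.0 GPa, ρ = 7170 kg/m³
  alloy C: E = 2.661 GPa, ρ = 1102 kg/m³
  alloy D: M = 17.0 MN·m/kg
  alloy X: M = 11.1 MN·m/kg
  alloy C: M = 2.41 MN·m/kg
  alloy J: M = 1.88 MN·m/kg
Alloy D ranks first.

alloy D, M = 17.0 MN·m/kg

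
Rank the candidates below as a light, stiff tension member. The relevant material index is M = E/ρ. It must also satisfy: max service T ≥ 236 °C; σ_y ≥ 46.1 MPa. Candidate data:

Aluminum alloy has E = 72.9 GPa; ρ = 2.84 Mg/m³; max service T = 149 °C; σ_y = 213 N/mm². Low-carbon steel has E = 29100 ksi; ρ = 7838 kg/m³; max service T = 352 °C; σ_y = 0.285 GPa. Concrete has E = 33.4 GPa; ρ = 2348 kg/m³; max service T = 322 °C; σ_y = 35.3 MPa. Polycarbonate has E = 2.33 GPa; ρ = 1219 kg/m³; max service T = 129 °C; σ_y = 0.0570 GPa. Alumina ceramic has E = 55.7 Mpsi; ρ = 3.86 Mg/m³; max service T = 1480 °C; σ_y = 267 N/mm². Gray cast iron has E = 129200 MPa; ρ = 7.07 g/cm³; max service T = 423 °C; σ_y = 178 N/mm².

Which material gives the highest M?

alumina ceramic

Screen on constraints: max service T ≥ 236 °C; σ_y ≥ 46.1 MPa. Survivors: low-carbon steel, alumina ceramic, gray cast iron.
Putting every candidate on a common basis:
  low-carbon steel: E = 200.6 GPa, ρ = 7838 kg/m³
  alumina ceramic: E = 384.0 GPa, ρ = 3860 kg/m³
  gray cast iron: E = 129.2 GPa, ρ = 7070 kg/m³
  alumina ceramic: M = 99.5 MN·m/kg
  low-carbon steel: M = 25.6 MN·m/kg
  gray cast iron: M = 18.3 MN·m/kg
Alumina ceramic has the largest M.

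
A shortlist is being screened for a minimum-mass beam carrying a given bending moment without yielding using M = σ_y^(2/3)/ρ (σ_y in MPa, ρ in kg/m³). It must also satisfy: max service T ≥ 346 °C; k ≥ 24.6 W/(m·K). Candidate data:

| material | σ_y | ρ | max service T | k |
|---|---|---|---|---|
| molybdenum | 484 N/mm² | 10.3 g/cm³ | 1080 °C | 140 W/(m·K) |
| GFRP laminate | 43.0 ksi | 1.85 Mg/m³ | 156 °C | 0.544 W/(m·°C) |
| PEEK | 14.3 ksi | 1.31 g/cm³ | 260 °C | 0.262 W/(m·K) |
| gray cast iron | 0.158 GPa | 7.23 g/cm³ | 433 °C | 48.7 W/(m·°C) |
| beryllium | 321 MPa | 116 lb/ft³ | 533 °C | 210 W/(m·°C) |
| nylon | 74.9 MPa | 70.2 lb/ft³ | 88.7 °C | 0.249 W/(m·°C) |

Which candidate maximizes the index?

Screen on constraints: max service T ≥ 346 °C; k ≥ 24.6 W/(m·K). Survivors: molybdenum, gray cast iron, beryllium.
Putting every candidate on a common basis:
  molybdenum: σ_y = 484.0 MPa, ρ = 10300 kg/m³
  gray cast iron: σ_y = 158.0 MPa, ρ = 7230 kg/m³
  beryllium: σ_y = 321.0 MPa, ρ = 1858 kg/m³
  beryllium: M = 25.2×10⁻³
  molybdenum: M = 5.98×10⁻³
  gray cast iron: M = 4.04×10⁻³
Beryllium has the largest M.

beryllium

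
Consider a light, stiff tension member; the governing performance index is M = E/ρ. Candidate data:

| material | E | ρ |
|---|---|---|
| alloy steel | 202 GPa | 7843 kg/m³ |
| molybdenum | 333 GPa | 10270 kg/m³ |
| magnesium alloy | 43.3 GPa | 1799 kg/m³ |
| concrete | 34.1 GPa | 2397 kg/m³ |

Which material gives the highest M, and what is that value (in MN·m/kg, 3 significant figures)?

molybdenum, M = 32.4 MN·m/kg

Evaluate M for each candidate:
  molybdenum: M = 32.4 MN·m/kg
  alloy steel: M = 25.8 MN·m/kg
  magnesium alloy: M = 24.1 MN·m/kg
  concrete: M = 14.2 MN·m/kg
Molybdenum has the largest M.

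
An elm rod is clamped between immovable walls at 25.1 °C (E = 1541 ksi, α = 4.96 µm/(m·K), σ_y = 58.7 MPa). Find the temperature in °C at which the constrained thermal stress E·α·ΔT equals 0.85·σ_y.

972 °C

E = 1541 ksi = 10.62 GPa.
E·α·ΔT = 49.90 MPa ⇒ ΔT = 49.90 / (10.62×10³ × 4.96×10⁻⁶) = 946.8 K.
T = 25.1 + 946.8 = 971.9 °C.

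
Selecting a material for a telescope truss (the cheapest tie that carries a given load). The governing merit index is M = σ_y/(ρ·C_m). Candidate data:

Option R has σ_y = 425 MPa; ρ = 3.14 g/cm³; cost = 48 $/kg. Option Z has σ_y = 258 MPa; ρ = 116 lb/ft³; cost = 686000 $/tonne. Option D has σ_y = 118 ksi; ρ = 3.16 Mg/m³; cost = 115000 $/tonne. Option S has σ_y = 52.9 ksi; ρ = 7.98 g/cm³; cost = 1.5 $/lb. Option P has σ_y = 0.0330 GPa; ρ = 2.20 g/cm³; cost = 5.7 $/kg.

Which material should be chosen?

Putting every candidate on a common basis:
  option R: σ_y = 425.0 MPa, ρ = 3140 kg/m³, cost = 48.00 $/kg
  option Z: σ_y = 258.0 MPa, ρ = 1858 kg/m³, cost = 686.0 $/kg
  option D: σ_y = 813.6 MPa, ρ = 3160 kg/m³, cost = 115.0 $/kg
  option S: σ_y = 364.7 MPa, ρ = 7980 kg/m³, cost = 3.307 $/kg
  option P: σ_y = 33.00 MPa, ρ = 2200 kg/m³, cost = 5.700 $/kg
  option S: M = 13.8 kN·m per $
  option R: M = 2.82 kN·m per $
  option P: M = 2.63 kN·m per $
  option D: M = 2.24 kN·m per $
  option Z: M = 0.202 kN·m per $
Highest index: option S.

option S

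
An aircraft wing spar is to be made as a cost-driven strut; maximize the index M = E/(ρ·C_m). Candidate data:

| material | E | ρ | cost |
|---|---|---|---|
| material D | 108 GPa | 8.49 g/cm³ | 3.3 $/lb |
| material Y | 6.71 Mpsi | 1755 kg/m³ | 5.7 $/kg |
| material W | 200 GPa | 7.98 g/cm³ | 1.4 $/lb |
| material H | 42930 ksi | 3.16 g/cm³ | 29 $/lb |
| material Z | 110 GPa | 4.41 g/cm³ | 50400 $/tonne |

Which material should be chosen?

In SI units:
  material D: E = 108.0 GPa, ρ = 8490 kg/m³, cost = 7.275 $/kg
  material Y: E = 46.26 GPa, ρ = 1755 kg/m³, cost = 5.700 $/kg
  material W: E = 200.0 GPa, ρ = 7980 kg/m³, cost = 3.086 $/kg
  material H: E = 296.0 GPa, ρ = 3160 kg/m³, cost = 63.93 $/kg
  material Z: E = 110.0 GPa, ρ = 4410 kg/m³, cost = 50.40 $/kg
  material W: M = 8.12 MN·m per $
  material Y: M = 4.62 MN·m per $
  material D: M = 1.75 MN·m per $
  material H: M = 1.47 MN·m per $
  material Z: M = 0.495 MN·m per $
The maximum is for material W.

material W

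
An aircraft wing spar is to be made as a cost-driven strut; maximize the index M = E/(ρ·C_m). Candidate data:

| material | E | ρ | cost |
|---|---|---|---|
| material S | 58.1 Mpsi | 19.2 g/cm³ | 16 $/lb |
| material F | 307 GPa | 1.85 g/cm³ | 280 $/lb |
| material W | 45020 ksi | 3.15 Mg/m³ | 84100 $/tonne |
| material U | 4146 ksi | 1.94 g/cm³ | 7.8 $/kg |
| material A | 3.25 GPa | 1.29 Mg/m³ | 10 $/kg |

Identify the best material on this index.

material U

Normalizing units and computing the index:
  material S: E = 400.6 GPa, ρ = 19200 kg/m³, cost = 35.27 $/kg
  material F: E = 307.0 GPa, ρ = 1850 kg/m³, cost = 617.3 $/kg
  material W: E = 310.4 GPa, ρ = 3150 kg/m³, cost = 84.10 $/kg
  material U: E = 28.59 GPa, ρ = 1940 kg/m³, cost = 7.800 $/kg
  material A: E = 3.250 GPa, ρ = 1290 kg/m³, cost = 10.00 $/kg
  material U: M = 1.89 MN·m per $
  material W: M = 1.17 MN·m per $
  material S: M = 0.591 MN·m per $
  material F: M = 0.269 MN·m per $
  material A: M = 0.252 MN·m per $
Material U has the largest M.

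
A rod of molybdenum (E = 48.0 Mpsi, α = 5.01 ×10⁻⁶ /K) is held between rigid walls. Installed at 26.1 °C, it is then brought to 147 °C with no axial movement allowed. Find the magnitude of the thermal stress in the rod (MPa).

E = 48.0 Mpsi = 330.9 GPa.
ΔT = 120.9 K. Constrained thermal stress σ = E·α·ΔT = 330.9×10³ MPa × 5.01×10⁻⁶ × 120.9 = 200 MPa (compressive).

200 MPa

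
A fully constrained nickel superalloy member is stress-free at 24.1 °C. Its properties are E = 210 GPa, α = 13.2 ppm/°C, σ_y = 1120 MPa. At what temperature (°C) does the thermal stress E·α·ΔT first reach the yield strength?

E·α·ΔT = 1120 MPa ⇒ ΔT = 1120 / (210.0×10³ × 13.2×10⁻⁶) = 404.0 K.
T = 24.1 + 404.0 = 428.1 °C.

428 °C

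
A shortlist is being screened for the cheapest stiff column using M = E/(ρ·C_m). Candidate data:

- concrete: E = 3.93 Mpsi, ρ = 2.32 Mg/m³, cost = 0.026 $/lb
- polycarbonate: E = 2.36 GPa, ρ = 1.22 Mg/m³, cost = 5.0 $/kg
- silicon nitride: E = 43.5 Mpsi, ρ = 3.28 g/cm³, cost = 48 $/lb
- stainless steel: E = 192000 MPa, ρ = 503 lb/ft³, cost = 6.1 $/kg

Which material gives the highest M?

Convert each candidate to consistent units, then evaluate M:
  concrete: E = 27.10 GPa, ρ = 2320 kg/m³, cost = 0.05732 $/kg
  polycarbonate: E = 2.360 GPa, ρ = 1220 kg/m³, cost = 5.000 $/kg
  silicon nitride: E = 299.9 GPa, ρ = 3280 kg/m³, cost = 105.8 $/kg
  stainless steel: E = 192.0 GPa, ρ = 8057 kg/m³, cost = 6.100 $/kg
  concrete: M = 204 MN·m per $
  stainless steel: M = 3.91 MN·m per $
  silicon nitride: M = 0.864 MN·m per $
  polycarbonate: M = 0.387 MN·m per $
Concrete ranks first.

concrete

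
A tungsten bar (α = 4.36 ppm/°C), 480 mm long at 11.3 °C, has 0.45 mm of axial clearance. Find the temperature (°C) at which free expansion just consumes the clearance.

226 °C

α·L₀·ΔT = 0.45 mm ⇒ ΔT = 0.45 / (4.36×10⁻⁶ × 480.0) = 215.0 K.
T = 11.3 + 215.0 = 226.3 °C.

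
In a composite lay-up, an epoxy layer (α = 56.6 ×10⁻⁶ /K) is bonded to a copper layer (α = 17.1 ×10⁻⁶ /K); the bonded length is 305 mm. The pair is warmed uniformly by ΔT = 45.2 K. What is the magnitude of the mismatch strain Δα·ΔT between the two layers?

Δα = |56.6 − 17.1|×10⁻⁶/K = 39.5×10⁻⁶/K.
Mismatch strain = Δα·ΔT = 39.5×10⁻⁶ × 45.2 = 1.79×10⁻³.

1.79×10⁻³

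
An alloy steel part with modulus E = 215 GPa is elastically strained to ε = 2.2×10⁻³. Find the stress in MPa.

473 MPa

σ = E·ε = 215000 MPa × 2.2×10⁻³ = 473 MPa.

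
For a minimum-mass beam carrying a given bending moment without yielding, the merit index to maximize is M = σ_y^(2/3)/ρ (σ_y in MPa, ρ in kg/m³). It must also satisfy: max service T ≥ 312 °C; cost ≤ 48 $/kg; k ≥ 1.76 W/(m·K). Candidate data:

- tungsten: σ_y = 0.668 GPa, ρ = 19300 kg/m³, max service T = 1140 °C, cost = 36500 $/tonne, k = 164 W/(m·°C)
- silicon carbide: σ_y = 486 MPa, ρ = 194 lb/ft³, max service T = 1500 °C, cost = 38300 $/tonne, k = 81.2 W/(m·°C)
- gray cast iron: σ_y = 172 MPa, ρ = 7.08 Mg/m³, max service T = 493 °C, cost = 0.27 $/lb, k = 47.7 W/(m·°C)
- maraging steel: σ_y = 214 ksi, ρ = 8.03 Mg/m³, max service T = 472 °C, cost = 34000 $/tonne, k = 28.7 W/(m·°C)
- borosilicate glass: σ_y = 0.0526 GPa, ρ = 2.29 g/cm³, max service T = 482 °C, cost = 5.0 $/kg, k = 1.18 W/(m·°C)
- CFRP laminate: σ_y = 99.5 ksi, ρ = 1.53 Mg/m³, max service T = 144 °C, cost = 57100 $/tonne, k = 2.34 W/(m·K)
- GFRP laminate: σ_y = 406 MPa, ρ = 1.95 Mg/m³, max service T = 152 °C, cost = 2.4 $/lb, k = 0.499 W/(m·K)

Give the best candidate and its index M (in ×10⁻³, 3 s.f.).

silicon carbide, M = 19.9×10⁻³

Screen on constraints: max service T ≥ 312 °C; cost ≤ 48 $/kg; k ≥ 1.76 W/(m·K). Survivors: tungsten, silicon carbide, gray cast iron, maraging steel.
Putting every candidate on a common basis:
  tungsten: σ_y = 668.0 MPa, ρ = 19300 kg/m³
  silicon carbide: σ_y = 486.0 MPa, ρ = 3108 kg/m³
  gray cast iron: σ_y = 172.0 MPa, ρ = 7080 kg/m³
  maraging steel: σ_y = 1475 MPa, ρ = 8030 kg/m³
  silicon carbide: M = 19.9×10⁻³
  maraging steel: M = 16.1×10⁻³
  gray cast iron: M = 4.37×10⁻³
  tungsten: M = 3.96×10⁻³
The maximum is for silicon carbide.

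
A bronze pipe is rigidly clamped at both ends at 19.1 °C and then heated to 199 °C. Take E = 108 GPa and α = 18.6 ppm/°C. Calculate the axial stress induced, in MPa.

361 MPa

ΔT = 179.9 K. Constrained thermal stress σ = E·α·ΔT = 108.0×10³ MPa × 18.6×10⁻⁶ × 179.9 = 361 MPa (compressive).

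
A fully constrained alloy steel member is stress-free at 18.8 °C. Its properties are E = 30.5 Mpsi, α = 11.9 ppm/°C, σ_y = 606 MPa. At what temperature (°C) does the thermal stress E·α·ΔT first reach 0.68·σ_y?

E = 30.5 Mpsi = 210.3 GPa.
E·α·ΔT = 412.1 MPa ⇒ ΔT = 412.1 / (210.3×10³ × 11.9×10⁻⁶) = 164.7 K.
T = 18.8 + 164.7 = 183.5 °C.

183 °C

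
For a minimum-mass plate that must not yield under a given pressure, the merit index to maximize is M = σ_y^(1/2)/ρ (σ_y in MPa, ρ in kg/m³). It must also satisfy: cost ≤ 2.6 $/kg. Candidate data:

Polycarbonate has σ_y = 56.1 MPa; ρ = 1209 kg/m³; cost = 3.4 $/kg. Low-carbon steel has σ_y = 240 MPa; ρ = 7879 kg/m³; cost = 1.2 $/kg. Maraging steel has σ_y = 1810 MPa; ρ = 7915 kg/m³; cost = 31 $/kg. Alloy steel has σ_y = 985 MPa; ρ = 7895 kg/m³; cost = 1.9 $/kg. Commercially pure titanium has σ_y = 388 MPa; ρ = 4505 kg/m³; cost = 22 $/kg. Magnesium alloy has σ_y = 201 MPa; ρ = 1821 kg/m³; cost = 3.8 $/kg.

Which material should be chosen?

Screen on constraints: cost ≤ 2.6 $/kg. Survivors: low-carbon steel, alloy steel.
Computing M directly (units already consistent):
  alloy steel: M = 3.98×10⁻³
  low-carbon steel: M = 1.97×10⁻³
The maximum is for alloy steel.

alloy steel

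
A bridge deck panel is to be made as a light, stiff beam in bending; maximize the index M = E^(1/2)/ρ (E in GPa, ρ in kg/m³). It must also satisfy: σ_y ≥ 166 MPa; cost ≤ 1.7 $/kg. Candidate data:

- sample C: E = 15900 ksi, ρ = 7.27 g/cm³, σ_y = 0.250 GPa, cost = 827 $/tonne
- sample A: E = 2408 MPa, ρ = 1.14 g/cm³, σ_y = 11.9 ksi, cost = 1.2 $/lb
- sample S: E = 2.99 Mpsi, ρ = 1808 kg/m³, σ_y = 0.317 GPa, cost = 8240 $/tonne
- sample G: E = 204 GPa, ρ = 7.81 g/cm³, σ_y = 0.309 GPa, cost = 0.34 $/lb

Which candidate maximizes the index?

Screen on constraints: σ_y ≥ 166 MPa; cost ≤ 1.7 $/kg. Survivors: sample C, sample G.
Normalizing units and computing the index:
  sample C: E = 109.6 GPa, ρ = 7270 kg/m³
  sample G: E = 204.0 GPa, ρ = 7810 kg/m³
  sample G: M = 1.83×10⁻³
  sample C: M = 1.44×10⁻³
Highest index: sample G.

sample G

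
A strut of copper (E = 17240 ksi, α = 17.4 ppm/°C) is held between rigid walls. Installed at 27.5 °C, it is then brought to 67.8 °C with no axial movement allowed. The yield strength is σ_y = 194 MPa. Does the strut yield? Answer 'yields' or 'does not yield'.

does not yield

E = 17240 ksi = 118.9 GPa.
ΔT = 40.30 K. Constrained thermal stress σ = E·α·ΔT = 118.9×10³ MPa × 17.4×10⁻⁶ × 40.30 = 83.4 MPa (compressive).
Compare to σ_y = 194 MPa: σ < σ_y, so it does not yield.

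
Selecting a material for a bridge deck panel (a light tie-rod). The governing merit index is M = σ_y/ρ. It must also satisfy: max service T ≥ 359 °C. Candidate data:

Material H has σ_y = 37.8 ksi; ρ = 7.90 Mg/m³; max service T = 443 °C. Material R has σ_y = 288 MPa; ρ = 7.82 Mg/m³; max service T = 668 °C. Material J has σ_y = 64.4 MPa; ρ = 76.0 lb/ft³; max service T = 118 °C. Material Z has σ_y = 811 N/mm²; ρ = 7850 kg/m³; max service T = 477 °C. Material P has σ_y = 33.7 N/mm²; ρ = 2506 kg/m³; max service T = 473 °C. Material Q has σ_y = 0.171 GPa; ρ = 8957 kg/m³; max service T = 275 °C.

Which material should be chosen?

Screen on constraints: max service T ≥ 359 °C. Survivors: material H, material R, material Z, material P.
Convert each candidate to consistent units, then evaluate M:
  material H: σ_y = 260.6 MPa, ρ = 7900 kg/m³
  material R: σ_y = 288.0 MPa, ρ = 7820 kg/m³
  material Z: σ_y = 811.0 MPa, ρ = 7850 kg/m³
  material P: σ_y = 33.70 MPa, ρ = 2506 kg/m³
  material Z: M = 103 kN·m/kg
  material R: M = 36.8 kN·m/kg
  material H: M = 33.0 kN·m/kg
  material P: M = 13.4 kN·m/kg
Highest index: material Z.

material Z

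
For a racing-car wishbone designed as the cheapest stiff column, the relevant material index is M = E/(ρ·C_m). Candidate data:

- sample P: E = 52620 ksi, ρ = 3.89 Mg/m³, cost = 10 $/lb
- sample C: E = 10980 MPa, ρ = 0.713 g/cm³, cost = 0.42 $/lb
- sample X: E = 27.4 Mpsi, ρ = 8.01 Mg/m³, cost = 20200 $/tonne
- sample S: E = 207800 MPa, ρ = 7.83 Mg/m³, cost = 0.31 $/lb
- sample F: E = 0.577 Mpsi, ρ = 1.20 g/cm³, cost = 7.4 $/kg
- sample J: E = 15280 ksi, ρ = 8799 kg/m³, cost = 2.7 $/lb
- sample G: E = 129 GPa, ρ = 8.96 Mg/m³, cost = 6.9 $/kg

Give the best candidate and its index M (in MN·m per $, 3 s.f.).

After converting to SI:
  sample P: E = 362.8 GPa, ρ = 3890 kg/m³, cost = 22.05 $/kg
  sample C: E = 10.98 GPa, ρ = 713.0 kg/m³, cost = 0.9259 $/kg
  sample X: E = 188.9 GPa, ρ = 8010 kg/m³, cost = 20.20 $/kg
  sample S: E = 207.8 GPa, ρ = 7830 kg/m³, cost = 0.6834 $/kg
  sample F: E = 3.978 GPa, ρ = 1200 kg/m³, cost = 7.400 $/kg
  sample J: E = 105.4 GPa, ρ = 8799 kg/m³, cost = 5.952 $/kg
  sample G: E = 129.0 GPa, ρ = 8960 kg/m³, cost = 6.900 $/kg
  sample S: M = 38.8 MN·m per $
  sample C: M = 16.6 MN·m per $
  sample P: M = 4.23 MN·m per $
  sample G: M = 2.09 MN·m per $
  sample J: M = 2.01 MN·m per $
  sample X: M = 1.17 MN·m per $
  sample F: M = 0.448 MN·m per $
Sample S ranks first.

sample S, M = 38.8 MN·m per $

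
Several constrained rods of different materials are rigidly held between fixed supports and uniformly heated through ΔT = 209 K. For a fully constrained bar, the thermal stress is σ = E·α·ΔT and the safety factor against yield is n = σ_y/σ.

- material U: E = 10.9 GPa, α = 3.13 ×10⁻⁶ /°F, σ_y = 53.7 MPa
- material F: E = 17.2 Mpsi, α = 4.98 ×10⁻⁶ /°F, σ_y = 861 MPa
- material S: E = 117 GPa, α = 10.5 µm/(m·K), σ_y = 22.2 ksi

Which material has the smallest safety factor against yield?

material S

In consistent units (E in GPa, α in ×10⁻⁶/K, σ_y in MPa):
  material U: E = 10.90, α = 5.63, σ_y = 53.70 → σ = 12.8 MPa, n = 4.18
  material F: E = 118.6, α = 8.96, σ_y = 861.0 → σ = 222 MPa, n = 3.88
  material S: E = 117.0, α = 10.5, σ_y = 153.1 → σ = 257 MPa, n = 0.596
Smallest n: material S with n = 0.596.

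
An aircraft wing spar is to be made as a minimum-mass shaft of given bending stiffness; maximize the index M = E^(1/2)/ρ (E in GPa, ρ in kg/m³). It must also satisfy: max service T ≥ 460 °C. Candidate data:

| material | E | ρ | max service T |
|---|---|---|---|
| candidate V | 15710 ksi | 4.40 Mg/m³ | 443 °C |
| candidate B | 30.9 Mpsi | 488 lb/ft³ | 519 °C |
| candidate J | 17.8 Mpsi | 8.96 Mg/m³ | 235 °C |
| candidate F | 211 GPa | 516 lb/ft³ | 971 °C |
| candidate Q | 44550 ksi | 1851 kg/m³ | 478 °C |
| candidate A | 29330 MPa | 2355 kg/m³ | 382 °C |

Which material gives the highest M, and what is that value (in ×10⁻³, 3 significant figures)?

Screen on constraints: max service T ≥ 460 °C. Survivors: candidate B, candidate F, candidate Q.
Putting every candidate on a common basis:
  candidate B: E = 213.0 GPa, ρ = 7817 kg/m³
  candidate F: E = 211.0 GPa, ρ = 8266 kg/m³
  candidate Q: E = 307.2 GPa, ρ = 1851 kg/m³
  candidate Q: M = 9.47×10⁻³
  candidate B: M = 1.87×10⁻³
  candidate F: M = 1.76×10⁻³
Highest index: candidate Q.

candidate Q, M = 9.47×10⁻³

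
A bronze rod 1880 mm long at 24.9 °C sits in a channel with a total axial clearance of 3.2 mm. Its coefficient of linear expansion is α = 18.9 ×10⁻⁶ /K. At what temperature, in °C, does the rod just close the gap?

115 °C

α·L₀·ΔT = 3.2 mm ⇒ ΔT = 3.2 / (18.9×10⁻⁶ × 1880.0) = 90.06 K.
T = 24.9 + 90.06 = 115.0 °C.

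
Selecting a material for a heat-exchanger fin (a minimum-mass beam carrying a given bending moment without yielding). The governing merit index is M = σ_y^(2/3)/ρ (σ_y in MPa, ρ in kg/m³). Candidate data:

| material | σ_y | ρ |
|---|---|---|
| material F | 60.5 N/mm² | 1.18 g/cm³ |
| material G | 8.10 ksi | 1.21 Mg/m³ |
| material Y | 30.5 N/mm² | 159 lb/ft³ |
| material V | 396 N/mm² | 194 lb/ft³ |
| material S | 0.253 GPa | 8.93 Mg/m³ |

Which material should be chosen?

material V

Normalizing units and computing the index:
  material F: σ_y = 60.50 MPa, ρ = 1180 kg/m³
  material G: σ_y = 55.85 MPa, ρ = 1210 kg/m³
  material Y: σ_y = 30.50 MPa, ρ = 2547 kg/m³
  material V: σ_y = 396.0 MPa, ρ = 3108 kg/m³
  material S: σ_y = 253.0 MPa, ρ = 8930 kg/m³
  material V: M = 17.4×10⁻³
  material F: M = 13.1×10⁻³
  material G: M = 12.1×10⁻³
  material S: M = 4.48×10⁻³
  material Y: M = 3.83×10⁻³
The maximum is for material V.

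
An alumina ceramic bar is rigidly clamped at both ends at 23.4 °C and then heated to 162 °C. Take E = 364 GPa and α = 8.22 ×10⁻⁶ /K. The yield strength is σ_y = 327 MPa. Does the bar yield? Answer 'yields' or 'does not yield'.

ΔT = 138.6 K. Constrained thermal stress σ = E·α·ΔT = 364.0×10³ MPa × 8.22×10⁻⁶ × 138.6 = 415 MPa (compressive).
Compare to σ_y = 327 MPa: σ ≥ σ_y, so it yields.

yields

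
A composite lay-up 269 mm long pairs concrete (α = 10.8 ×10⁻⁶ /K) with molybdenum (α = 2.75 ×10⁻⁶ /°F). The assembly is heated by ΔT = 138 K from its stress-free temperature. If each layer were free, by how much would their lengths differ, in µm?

molybdenum: α = 2.75×10⁻⁶/°F × 9/5 = 4.95×10⁻⁶/K.
Δα = |10.8 − 4.95|×10⁻⁶/K = 5.85×10⁻⁶/K.
ΔL_mismatch = Δα·L·ΔT = 5.85×10⁻⁶ × 269.0 mm × 138.0 K = 217 µm.

217 µm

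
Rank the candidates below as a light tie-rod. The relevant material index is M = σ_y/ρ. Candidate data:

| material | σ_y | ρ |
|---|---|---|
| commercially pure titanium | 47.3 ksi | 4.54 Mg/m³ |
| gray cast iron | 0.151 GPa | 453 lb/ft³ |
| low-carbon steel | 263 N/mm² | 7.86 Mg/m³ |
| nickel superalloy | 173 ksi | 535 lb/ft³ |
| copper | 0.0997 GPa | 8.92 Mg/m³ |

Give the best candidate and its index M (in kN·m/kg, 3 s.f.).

nickel superalloy, M = 139 kN·m/kg

After converting to SI:
  commercially pure titanium: σ_y = 326.1 MPa, ρ = 4540 kg/m³
  gray cast iron: σ_y = 151.0 MPa, ρ = 7256 kg/m³
  low-carbon steel: σ_y = 263.0 MPa, ρ = 7860 kg/m³
  nickel superalloy: σ_y = 1193 MPa, ρ = 8570 kg/m³
  copper: σ_y = 99.70 MPa, ρ = 8920 kg/m³
  nickel superalloy: M = 139 kN·m/kg
  commercially pure titanium: M = 71.8 kN·m/kg
  low-carbon steel: M = 33.5 kN·m/kg
  gray cast iron: M = 20.8 kN·m/kg
  copper: M = 11.2 kN·m/kg
The maximum is for nickel superalloy.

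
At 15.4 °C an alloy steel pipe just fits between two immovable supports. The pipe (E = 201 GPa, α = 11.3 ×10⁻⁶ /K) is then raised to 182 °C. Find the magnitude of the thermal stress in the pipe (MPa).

ΔT = 166.6 K. Constrained thermal stress σ = E·α·ΔT = 201.0×10³ MPa × 11.3×10⁻⁶ × 166.6 = 378 MPa (compressive).

378 MPa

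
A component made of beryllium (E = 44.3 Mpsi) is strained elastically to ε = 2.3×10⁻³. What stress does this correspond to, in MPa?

E = 44.3 Mpsi = 305.4 GPa.
σ = E·ε = 305400 MPa × 2.3×10⁻³ = 703 MPa.

703 MPa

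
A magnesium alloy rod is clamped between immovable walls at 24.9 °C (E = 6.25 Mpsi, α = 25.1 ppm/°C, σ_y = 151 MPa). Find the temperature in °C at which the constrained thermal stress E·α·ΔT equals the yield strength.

165 °C

E = 6.25 Mpsi = 43.09 GPa.
E·α·ΔT = 151.0 MPa ⇒ ΔT = 151.0 / (43.09×10³ × 25.1×10⁻⁶) = 139.6 K.
T = 24.9 + 139.6 = 164.5 °C.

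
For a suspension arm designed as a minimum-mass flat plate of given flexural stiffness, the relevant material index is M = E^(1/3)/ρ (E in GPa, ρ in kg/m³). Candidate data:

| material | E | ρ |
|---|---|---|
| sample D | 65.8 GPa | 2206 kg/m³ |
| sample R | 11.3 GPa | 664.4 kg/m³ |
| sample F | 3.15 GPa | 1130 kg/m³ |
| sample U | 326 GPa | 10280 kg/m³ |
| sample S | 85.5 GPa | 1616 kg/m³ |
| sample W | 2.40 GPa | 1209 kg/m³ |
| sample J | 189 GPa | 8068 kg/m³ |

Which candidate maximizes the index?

sample R

Per-candidate index values:
  sample R: M = 3.38×10⁻³
  sample S: M = 2.73×10⁻³
  sample D: M = 1.83×10⁻³
  sample F: M = 1.30×10⁻³
  sample W: M = 1.11×10⁻³
  sample J: M = 0.711×10⁻³
  sample U: M = 0.669×10⁻³
Sample R has the largest M.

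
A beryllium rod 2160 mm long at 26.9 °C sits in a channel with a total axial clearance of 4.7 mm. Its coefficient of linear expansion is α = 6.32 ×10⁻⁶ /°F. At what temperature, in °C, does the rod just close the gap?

α = 6.32×10⁻⁶/°F × 9/5 = 11.4×10⁻⁶/K.
α·L₀·ΔT = 4.7 mm ⇒ ΔT = 4.7 / (11.4×10⁻⁶ × 2160.0) = 191.3 K.
T = 26.9 + 191.3 = 218.2 °C.

218 °C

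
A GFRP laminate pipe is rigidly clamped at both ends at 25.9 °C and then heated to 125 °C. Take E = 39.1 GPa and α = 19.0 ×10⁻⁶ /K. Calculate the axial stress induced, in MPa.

ΔT = 99.10 K. Constrained thermal stress σ = E·α·ΔT = 39.10×10³ MPa × 19.0×10⁻⁶ × 99.10 = 73.6 MPa (compressive).

73.6 MPa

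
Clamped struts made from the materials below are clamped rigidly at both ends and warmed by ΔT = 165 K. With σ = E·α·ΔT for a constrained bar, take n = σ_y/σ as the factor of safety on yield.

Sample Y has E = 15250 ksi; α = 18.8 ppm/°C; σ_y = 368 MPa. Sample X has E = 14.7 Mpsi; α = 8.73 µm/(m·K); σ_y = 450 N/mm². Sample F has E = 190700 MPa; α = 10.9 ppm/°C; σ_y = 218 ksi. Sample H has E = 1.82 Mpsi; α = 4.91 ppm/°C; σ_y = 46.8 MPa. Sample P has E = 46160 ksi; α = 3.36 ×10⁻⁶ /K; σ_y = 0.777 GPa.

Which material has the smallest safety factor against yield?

sample Y

In consistent units (E in GPa, α in ×10⁻⁶/K, σ_y in MPa):
  sample Y: E = 105.1, α = 18.8, σ_y = 368.0 → σ = 326 MPa, n = 1.13
  sample X: E = 101.4, α = 8.73, σ_y = 450.0 → σ = 146 MPa, n = 3.08
  sample F: E = 190.7, α = 10.9, σ_y = 1503 → σ = 343 MPa, n = 4.38
  sample H: E = 12.55, α = 4.91, σ_y = 46.80 → σ = 10.2 MPa, n = 4.60
  sample P: E = 318.3, α = 3.36, σ_y = 777.0 → σ = 176 MPa, n = 4.40
Smallest n: sample Y with n = 1.13.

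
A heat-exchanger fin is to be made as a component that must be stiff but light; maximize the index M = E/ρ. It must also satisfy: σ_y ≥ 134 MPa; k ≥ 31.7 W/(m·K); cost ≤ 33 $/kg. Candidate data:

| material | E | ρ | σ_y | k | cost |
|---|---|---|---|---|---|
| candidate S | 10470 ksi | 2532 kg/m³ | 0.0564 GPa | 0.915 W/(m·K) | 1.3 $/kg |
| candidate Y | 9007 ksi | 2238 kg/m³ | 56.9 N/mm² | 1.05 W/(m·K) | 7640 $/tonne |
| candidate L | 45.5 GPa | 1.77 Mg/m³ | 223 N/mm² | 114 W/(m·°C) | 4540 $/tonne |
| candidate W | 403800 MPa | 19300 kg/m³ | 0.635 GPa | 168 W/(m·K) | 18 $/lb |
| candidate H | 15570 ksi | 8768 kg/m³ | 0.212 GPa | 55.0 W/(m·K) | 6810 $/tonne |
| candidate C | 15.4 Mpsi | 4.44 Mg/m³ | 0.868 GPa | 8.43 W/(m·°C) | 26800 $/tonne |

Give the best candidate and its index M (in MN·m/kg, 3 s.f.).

candidate L, M = 25.7 MN·m/kg

Screen on constraints: σ_y ≥ 134 MPa; k ≥ 31.7 W/(m·K); cost ≤ 33 $/kg. Survivors: candidate L, candidate H.
After converting to SI:
  candidate L: E = 45.50 GPa, ρ = 1770 kg/m³
  candidate H: E = 107.4 GPa, ρ = 8768 kg/m³
  candidate L: M = 25.7 MN·m/kg
  candidate H: M = 12.2 MN·m/kg
Candidate L ranks first.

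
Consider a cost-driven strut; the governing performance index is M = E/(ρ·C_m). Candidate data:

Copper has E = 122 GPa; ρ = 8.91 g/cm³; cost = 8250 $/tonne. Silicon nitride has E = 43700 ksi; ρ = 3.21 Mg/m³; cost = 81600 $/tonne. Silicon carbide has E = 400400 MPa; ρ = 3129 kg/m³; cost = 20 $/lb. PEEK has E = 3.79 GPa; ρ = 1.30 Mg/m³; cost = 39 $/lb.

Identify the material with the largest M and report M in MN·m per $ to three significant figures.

silicon carbide, M = 2.90 MN·m per $

Normalizing units and computing the index:
  copper: E = 122.0 GPa, ρ = 8910 kg/m³, cost = 8.250 $/kg
  silicon nitride: E = 301.3 GPa, ρ = 3210 kg/m³, cost = 81.60 $/kg
  silicon carbide: E = 400.4 GPa, ρ = 3129 kg/m³, cost = 44.09 $/kg
  PEEK: E = 3.790 GPa, ρ = 1300 kg/m³, cost = 85.98 $/kg
  silicon carbide: M = 2.90 MN·m per $
  copper: M = 1.66 MN·m per $
  silicon nitride: M = 1.15 MN·m per $
  PEEK: M = 0.0339 MN·m per $
Highest index: silicon carbide.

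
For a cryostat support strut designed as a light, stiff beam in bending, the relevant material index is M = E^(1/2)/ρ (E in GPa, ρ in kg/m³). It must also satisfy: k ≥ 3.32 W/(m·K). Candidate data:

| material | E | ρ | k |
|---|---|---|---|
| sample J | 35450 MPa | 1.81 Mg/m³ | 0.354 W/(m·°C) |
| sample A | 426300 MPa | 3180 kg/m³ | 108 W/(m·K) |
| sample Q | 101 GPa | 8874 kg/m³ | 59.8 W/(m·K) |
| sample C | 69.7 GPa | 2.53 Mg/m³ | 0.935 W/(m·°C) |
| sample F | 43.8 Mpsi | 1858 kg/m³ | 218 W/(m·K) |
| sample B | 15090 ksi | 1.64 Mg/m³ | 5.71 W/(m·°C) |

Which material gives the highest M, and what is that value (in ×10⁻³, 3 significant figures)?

Screen on constraints: k ≥ 3.32 W/(m·K). Survivors: sample A, sample Q, sample F, sample B.
In SI units:
  sample A: E = 426.3 GPa, ρ = 3180 kg/m³
  sample Q: E = 101.0 GPa, ρ = 8874 kg/m³
  sample F: E = 302.0 GPa, ρ = 1858 kg/m³
  sample B: E = 104.0 GPa, ρ = 1640 kg/m³
  sample F: M = 9.35×10⁻³
  sample A: M = 6.49×10⁻³
  sample B: M = 6.22×10⁻³
  sample Q: M = 1.13×10⁻³
Sample F has the largest M.

sample F, M = 9.35×10⁻³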